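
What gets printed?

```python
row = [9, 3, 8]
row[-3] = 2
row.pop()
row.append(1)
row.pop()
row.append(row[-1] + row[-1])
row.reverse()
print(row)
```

row[-3] = 2 → [2, 3, 8]
pop() removes 8 → [2, 3]
append 1 → [2, 3, 1]
pop() removes 1 → [2, 3]
append row[-1]+row[-1] = 3+3 = 6 → [2, 3, 6]
reverse → [6, 3, 2]

[6, 3, 2]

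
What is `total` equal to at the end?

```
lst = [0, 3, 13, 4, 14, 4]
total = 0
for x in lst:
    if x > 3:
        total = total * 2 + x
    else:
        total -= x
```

x=0: not >3, total = 0-0 = 0
x=3: not >3, total = 0-3 = -3
x=13: >3, total = (-3)*2+13 = 7
x=4: >3, total = 7*2+4 = 18
x=14: >3, total = 18*2+14 = 50
x=4: >3, total = 50*2+4 = 104

104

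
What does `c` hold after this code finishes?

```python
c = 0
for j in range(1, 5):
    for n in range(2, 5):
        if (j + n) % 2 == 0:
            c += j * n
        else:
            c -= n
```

j=1,n=2: odd sum, c = 0-2 = -2
j=1,n=3: even sum, c = (-2)+3 = 1
j=1,n=4: odd sum, c = 1-4 = -3
j=2,n=2: even sum, c = (-3)+4 = 1
j=2,n=3: odd sum, c = 1-3 = -2
j=2,n=4: even sum, c = (-2)+8 = 6
j=3,n=2: odd sum, c = 6-2 = 4
j=3,n=3: even sum, c = 4+9 = 13
j=3,n=4: odd sum, c = 13-4 = 9
j=4,n=2: even sum, c = 9+8 = 17
j=4,n=3: odd sum, c = 17-3 = 14
j=4,n=4: even sum, c = 14+16 = 30

30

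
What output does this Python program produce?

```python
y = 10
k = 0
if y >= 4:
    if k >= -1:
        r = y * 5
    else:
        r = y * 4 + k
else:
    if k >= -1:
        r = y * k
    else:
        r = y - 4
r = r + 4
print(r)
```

y=10, k=0
y >= 4 is True; k >= -1 is True
→ r = y * 5 = 50
r = 50+4 = 54

54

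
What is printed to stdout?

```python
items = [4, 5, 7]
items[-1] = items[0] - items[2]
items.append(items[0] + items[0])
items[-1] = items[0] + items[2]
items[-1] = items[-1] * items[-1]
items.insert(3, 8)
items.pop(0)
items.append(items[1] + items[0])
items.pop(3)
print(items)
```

[5, -3, 8, 2]

items[-1] = items[0]-items[2] = 4-7 = -3 → [4, 5, -3]
append items[0]+items[0] = 4+4 = 8 → [4, 5, -3, 8]
items[-1] = items[0]+items[2] = 4+(-3) = 1 → [4, 5, -3, 1]
items[-1] = items[-1]*items[-1] = 1*1 = 1 → [4, 5, -3, 1]
insert 8 at 3 → [4, 5, -3, 8, 1]
pop(0) removes 4 → [5, -3, 8, 1]
append items[1]+items[0] = (-3)+5 = 2 → [5, -3, 8, 1, 2]
pop(3) removes 1 → [5, -3, 8, 2]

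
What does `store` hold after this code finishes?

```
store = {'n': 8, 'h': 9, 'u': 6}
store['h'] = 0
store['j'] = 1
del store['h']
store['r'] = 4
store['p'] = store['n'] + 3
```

{'n': 8, 'u': 6, 'j': 1, 'r': 4, 'p': 11}

store['h'] = 0 → {'n': 8, 'h': 0, 'u': 6}
store['j'] = 1 → {'n': 8, 'h': 0, 'u': 6, 'j': 1}
del 'h' → {'n': 8, 'u': 6, 'j': 1}
store['r'] = 4 → {'n': 8, 'u': 6, 'j': 1, 'r': 4}
store['p'] = store['n']+3 = 11 → {'n': 8, 'u': 6, 'j': 1, 'r': 4, 'p': 11}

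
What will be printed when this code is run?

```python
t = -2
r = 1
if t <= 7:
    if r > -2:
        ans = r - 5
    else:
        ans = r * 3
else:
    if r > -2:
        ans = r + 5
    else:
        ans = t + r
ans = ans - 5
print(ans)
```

-9

t=-2, r=1
t <= 7 is True; r > -2 is True
→ ans = r - 5 = -4
ans = (-4)-5 = -9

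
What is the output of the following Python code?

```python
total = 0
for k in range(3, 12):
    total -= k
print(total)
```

k=3: total = 0-3 = -3
k=4: total = (-3)-4 = -7
k=5: total = (-7)-5 = -12
k=6: total = (-12)-6 = -18
k=7: total = (-18)-7 = -25
k=8: total = (-25)-8 = -33
k=9: total = (-33)-9 = -42
k=10: total = (-42)-10 = -52
k=11: total = (-52)-11 = -63

-63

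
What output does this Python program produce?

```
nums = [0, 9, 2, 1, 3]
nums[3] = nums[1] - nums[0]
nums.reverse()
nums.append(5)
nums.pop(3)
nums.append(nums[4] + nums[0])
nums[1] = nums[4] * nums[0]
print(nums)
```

nums[3] = nums[1]-nums[0] = 9-0 = 9 → [0, 9, 2, 9, 3]
reverse → [3, 9, 2, 9, 0]
append 5 → [3, 9, 2, 9, 0, 5]
pop(3) removes 9 → [3, 9, 2, 0, 5]
append nums[4]+nums[0] = 5+3 = 8 → [3, 9, 2, 0, 5, 8]
nums[1] = nums[4]*nums[0] = 5*3 = 15 → [3, 15, 2, 0, 5, 8]

[3, 15, 2, 0, 5, 8]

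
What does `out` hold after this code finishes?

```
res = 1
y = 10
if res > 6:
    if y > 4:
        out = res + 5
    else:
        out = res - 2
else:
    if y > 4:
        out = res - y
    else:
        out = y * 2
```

-9

res=1, y=10
res > 6 is False; y > 4 is True
→ out = res - y = -9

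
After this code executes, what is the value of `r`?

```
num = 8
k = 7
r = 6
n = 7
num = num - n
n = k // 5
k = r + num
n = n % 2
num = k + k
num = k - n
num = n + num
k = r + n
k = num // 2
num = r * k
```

6

num = 8-7 = 1
n = 7//5 = 1
k = 6+1 = 7
n = 1%2 = 1
num = 7+7 = 14
num = 7-1 = 6
num = 1+6 = 7
k = 6+1 = 7
k = 7//2 = 3
num = 6*3 = 18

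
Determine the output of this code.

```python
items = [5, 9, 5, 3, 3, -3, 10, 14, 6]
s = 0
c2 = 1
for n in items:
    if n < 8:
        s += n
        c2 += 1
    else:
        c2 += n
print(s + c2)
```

59

n=5: <8, s = 0+5 = 5; c2=2
n=9: not <8; c2=11
n=5: <8, s = 5+5 = 10; c2=12
n=3: <8, s = 10+3 = 13; c2=13
n=3: <8, s = 13+3 = 16; c2=14
n=-3: <8, s = 16+(-3) = 13; c2=15
n=10: not <8; c2=25
n=14: not <8; c2=39
n=6: <8, s = 13+6 = 19; c2=40
s+c2 = 19+40 = 59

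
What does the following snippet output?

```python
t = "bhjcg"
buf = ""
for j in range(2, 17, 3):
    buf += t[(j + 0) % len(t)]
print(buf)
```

jbchg

j=2: add t[2]='j' → 'j'
j=5: add t[0]='b' → 'jb'
j=8: add t[3]='c' → 'jbc'
j=11: add t[1]='h' → 'jbch'
j=14: add t[4]='g' → 'jbchg'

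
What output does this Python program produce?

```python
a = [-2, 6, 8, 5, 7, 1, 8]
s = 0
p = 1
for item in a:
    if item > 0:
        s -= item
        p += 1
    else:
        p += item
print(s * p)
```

item=-2: not >0; p=-1
item=6: >0, s = 0-6 = -6; p=0
item=8: >0, s = (-6)-8 = -14; p=1
item=5: >0, s = (-14)-5 = -19; p=2
item=7: >0, s = (-19)-7 = -26; p=3
item=1: >0, s = (-26)-1 = -27; p=4
item=8: >0, s = (-27)-8 = -35; p=5
s*p = (-35)*5 = -175

-175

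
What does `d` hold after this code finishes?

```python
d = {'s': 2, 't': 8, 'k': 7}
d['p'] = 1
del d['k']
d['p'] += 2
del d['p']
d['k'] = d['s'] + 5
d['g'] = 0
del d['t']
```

d['p'] = 1 → {'s': 2, 't': 8, 'k': 7, 'p': 1}
del 'k' → {'s': 2, 't': 8, 'p': 1}
d['p'] = 1+2 = 3 → {'s': 2, 't': 8, 'p': 3}
del 'p' → {'s': 2, 't': 8}
d['k'] = d['s']+5 = 7 → {'s': 2, 't': 8, 'k': 7}
d['g'] = 0 → {'s': 2, 't': 8, 'k': 7, 'g': 0}
del 't' → {'s': 2, 'k': 7, 'g': 0}

{'s': 2, 'k': 7, 'g': 0}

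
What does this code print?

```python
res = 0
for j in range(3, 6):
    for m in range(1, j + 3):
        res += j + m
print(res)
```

138

j=3,m=1: res = 0+4 = 4
j=3,m=2: res = 4+5 = 9
j=3,m=3: res = 9+6 = 15
j=3,m=4: res = 15+7 = 22
j=3,m=5: res = 22+8 = 30
j=4,m=1: res = 30+5 = 35
j=4,m=2: res = 35+6 = 41
j=4,m=3: res = 41+7 = 48
j=4,m=4: res = 48+8 = 56
j=4,m=5: res = 56+9 = 65
j=4,m=6: res = 65+10 = 75
j=5,m=1: res = 75+6 = 81
j=5,m=2: res = 81+7 = 88
j=5,m=3: res = 88+8 = 96
j=5,m=4: res = 96+9 = 105
j=5,m=5: res = 105+10 = 115
j=5,m=6: res = 115+11 = 126
j=5,m=7: res = 126+12 = 138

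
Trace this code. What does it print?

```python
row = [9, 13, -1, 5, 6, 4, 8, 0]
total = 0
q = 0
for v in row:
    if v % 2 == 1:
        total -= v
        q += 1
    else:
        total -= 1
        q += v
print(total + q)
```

-8

v=9: odd, total = 0-9 = -9; q=1
v=13: odd, total = (-9)-13 = -22; q=2
v=-1: odd, total = (-22)-(-1) = -21; q=3
v=5: odd, total = (-21)-5 = -26; q=4
v=6: not odd, total = (-26)-1 = -27; q=10
v=4: not odd, total = (-27)-1 = -28; q=14
v=8: not odd, total = (-28)-1 = -29; q=22
v=0: not odd, total = (-29)-1 = -30; q=22
total+q = (-30)+22 = -8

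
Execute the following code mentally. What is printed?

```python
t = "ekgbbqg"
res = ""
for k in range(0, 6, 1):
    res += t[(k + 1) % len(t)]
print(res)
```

kgbbqg

k=0: add t[1]='k' → 'k'
k=1: add t[2]='g' → 'kg'
k=2: add t[3]='b' → 'kgb'
k=3: add t[4]='b' → 'kgbb'
k=4: add t[5]='q' → 'kgbbq'
k=5: add t[6]='g' → 'kgbbqg'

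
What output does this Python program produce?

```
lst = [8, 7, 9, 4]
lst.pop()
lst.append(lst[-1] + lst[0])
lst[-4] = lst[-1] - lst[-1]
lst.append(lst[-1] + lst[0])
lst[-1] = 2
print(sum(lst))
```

pop() removes 4 → [8, 7, 9]
append lst[-1]+lst[0] = 9+8 = 17 → [8, 7, 9, 17]
lst[-4] = lst[-1]-lst[-1] = 17-17 = 0 → [0, 7, 9, 17]
append lst[-1]+lst[0] = 17+0 = 17 → [0, 7, 9, 17, 17]
lst[-1] = 2 → [0, 7, 9, 17, 2]
sum = 35

35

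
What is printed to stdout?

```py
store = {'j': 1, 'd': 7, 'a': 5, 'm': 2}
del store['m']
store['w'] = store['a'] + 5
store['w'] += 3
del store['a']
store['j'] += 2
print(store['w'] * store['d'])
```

91

del 'm' → {'j': 1, 'd': 7, 'a': 5}
store['w'] = store['a']+5 = 10 → {'j': 1, 'd': 7, 'a': 5, 'w': 10}
store['w'] = 10+3 = 13 → {'j': 1, 'd': 7, 'a': 5, 'w': 13}
del 'a' → {'j': 1, 'd': 7, 'w': 13}
store['j'] = 1+2 = 3 → {'j': 3, 'd': 7, 'w': 13}
store['w']*store['d'] = 13*7 = 91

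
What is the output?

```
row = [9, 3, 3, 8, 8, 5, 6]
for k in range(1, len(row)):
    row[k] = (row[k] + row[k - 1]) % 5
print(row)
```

k=1: row[1] = (3+9)%5 = 2 → [9, 2, 3, 8, 8, 5, 6]
k=2: row[2] = (3+2)%5 = 0 → [9, 2, 0, 8, 8, 5, 6]
k=3: row[3] = (8+0)%5 = 3 → [9, 2, 0, 3, 8, 5, 6]
k=4: row[4] = (8+3)%5 = 1 → [9, 2, 0, 3, 1, 5, 6]
k=5: row[5] = (5+1)%5 = 1 → [9, 2, 0, 3, 1, 1, 6]
k=6: row[6] = (6+1)%5 = 2 → [9, 2, 0, 3, 1, 1, 2]

[9, 2, 0, 3, 1, 1, 2]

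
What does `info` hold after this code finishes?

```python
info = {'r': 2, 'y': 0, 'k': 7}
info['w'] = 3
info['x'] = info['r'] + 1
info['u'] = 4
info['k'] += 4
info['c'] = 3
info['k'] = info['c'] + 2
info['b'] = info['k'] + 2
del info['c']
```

info['w'] = 3 → {'r': 2, 'y': 0, 'k': 7, 'w': 3}
info['x'] = info['r']+1 = 3 → {'r': 2, 'y': 0, 'k': 7, 'w': 3, 'x': 3}
info['u'] = 4 → {'r': 2, 'y': 0, 'k': 7, 'w': 3, 'x': 3, 'u': 4}
info['k'] = 7+4 = 11 → {'r': 2, 'y': 0, 'k': 11, 'w': 3, 'x': 3, 'u': 4}
info['c'] = 3 → {'r': 2, 'y': 0, 'k': 11, 'w': 3, 'x': 3, 'u': 4, 'c': 3}
info['k'] = info['c']+2 = 5 → {'r': 2, 'y': 0, 'k': 5, 'w': 3, 'x': 3, 'u': 4, 'c': 3}
info['b'] = info['k']+2 = 7 → {'r': 2, 'y': 0, 'k': 5, 'w': 3, 'x': 3, 'u': 4, 'c': 3, 'b': 7}
del 'c' → {'r': 2, 'y': 0, 'k': 5, 'w': 3, 'x': 3, 'u': 4, 'b': 7}

{'r': 2, 'y': 0, 'k': 5, 'w': 3, 'x': 3, 'u': 4, 'b': 7}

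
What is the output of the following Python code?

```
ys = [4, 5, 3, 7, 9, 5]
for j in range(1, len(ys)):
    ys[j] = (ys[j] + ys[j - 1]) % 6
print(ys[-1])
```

j=1: ys[1] = (5+4)%6 = 3 → [4, 3, 3, 7, 9, 5]
j=2: ys[2] = (3+3)%6 = 0 → [4, 3, 0, 7, 9, 5]
j=3: ys[3] = (7+0)%6 = 1 → [4, 3, 0, 1, 9, 5]
j=4: ys[4] = (9+1)%6 = 4 → [4, 3, 0, 1, 4, 5]
j=5: ys[5] = (5+4)%6 = 3 → [4, 3, 0, 1, 4, 3]

3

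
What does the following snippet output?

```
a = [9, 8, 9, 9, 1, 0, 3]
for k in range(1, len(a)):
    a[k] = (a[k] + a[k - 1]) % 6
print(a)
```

k=1: a[1] = (8+9)%6 = 5 → [9, 5, 9, 9, 1, 0, 3]
k=2: a[2] = (9+5)%6 = 2 → [9, 5, 2, 9, 1, 0, 3]
k=3: a[3] = (9+2)%6 = 5 → [9, 5, 2, 5, 1, 0, 3]
k=4: a[4] = (1+5)%6 = 0 → [9, 5, 2, 5, 0, 0, 3]
k=5: a[5] = (0+0)%6 = 0 → [9, 5, 2, 5, 0, 0, 3]
k=6: a[6] = (3+0)%6 = 3 → [9, 5, 2, 5, 0, 0, 3]

[9, 5, 2, 5, 0, 0, 3]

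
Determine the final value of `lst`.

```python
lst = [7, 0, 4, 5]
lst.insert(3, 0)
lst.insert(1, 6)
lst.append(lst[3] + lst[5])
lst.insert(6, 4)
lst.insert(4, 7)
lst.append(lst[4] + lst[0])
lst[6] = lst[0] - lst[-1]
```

[7, 6, 0, 4, 7, 0, -7, 4, 9, 14]

insert 0 at 3 → [7, 0, 4, 0, 5]
insert 6 at 1 → [7, 6, 0, 4, 0, 5]
append lst[3]+lst[5] = 4+5 = 9 → [7, 6, 0, 4, 0, 5, 9]
insert 4 at 6 → [7, 6, 0, 4, 0, 5, 4, 9]
insert 7 at 4 → [7, 6, 0, 4, 7, 0, 5, 4, 9]
append lst[4]+lst[0] = 7+7 = 14 → [7, 6, 0, 4, 7, 0, 5, 4, 9, 14]
lst[6] = lst[0]-lst[-1] = 7-14 = -7 → [7, 6, 0, 4, 7, 0, -7, 4, 9, 14]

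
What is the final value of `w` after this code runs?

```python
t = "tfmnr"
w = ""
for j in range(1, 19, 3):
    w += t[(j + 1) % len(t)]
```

'mtnfrm'

j=1: add t[2]='m' → 'm'
j=4: add t[0]='t' → 'mt'
j=7: add t[3]='n' → 'mtn'
j=10: add t[1]='f' → 'mtnf'
j=13: add t[4]='r' → 'mtnfr'
j=16: add t[2]='m' → 'mtnfrm'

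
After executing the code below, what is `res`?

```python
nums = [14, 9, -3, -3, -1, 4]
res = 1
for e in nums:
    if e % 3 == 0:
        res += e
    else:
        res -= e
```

e=14: not %3==0, res = 1-14 = -13
e=9: %3==0, res = (-13)+9 = -4
e=-3: %3==0, res = (-4)+(-3) = -7
e=-3: %3==0, res = (-7)+(-3) = -10
e=-1: not %3==0, res = (-10)-(-1) = -9
e=4: not %3==0, res = (-9)-4 = -13

-13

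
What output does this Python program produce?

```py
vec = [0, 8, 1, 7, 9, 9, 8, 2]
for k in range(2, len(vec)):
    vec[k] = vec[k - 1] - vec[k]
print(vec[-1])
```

-28

k=2: vec[2] = 8-1 = 7 → [0, 8, 7, 7, 9, 9, 8, 2]
k=3: vec[3] = 7-7 = 0 → [0, 8, 7, 0, 9, 9, 8, 2]
k=4: vec[4] = 0-9 = -9 → [0, 8, 7, 0, -9, 9, 8, 2]
k=5: vec[5] = (-9)-9 = -18 → [0, 8, 7, 0, -9, -18, 8, 2]
k=6: vec[6] = (-18)-8 = -26 → [0, 8, 7, 0, -9, -18, -26, 2]
k=7: vec[7] = (-26)-2 = -28 → [0, 8, 7, 0, -9, -18, -26, -28]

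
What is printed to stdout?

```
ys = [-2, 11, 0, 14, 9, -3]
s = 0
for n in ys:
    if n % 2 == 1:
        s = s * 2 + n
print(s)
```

n=-2: not odd
n=11: odd, s = 0*2+11 = 11
n=0: not odd
n=14: not odd
n=9: odd, s = 11*2+9 = 31
n=-3: odd, s = 31*2+(-3) = 59

59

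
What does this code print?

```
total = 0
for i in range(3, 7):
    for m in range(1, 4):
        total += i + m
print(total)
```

78

i=3,m=1: total = 0+4 = 4
i=3,m=2: total = 4+5 = 9
i=3,m=3: total = 9+6 = 15
i=4,m=1: total = 15+5 = 20
i=4,m=2: total = 20+6 = 26
i=4,m=3: total = 26+7 = 33
i=5,m=1: total = 33+6 = 39
i=5,m=2: total = 39+7 = 46
i=5,m=3: total = 46+8 = 54
i=6,m=1: total = 54+7 = 61
i=6,m=2: total = 61+8 = 69
i=6,m=3: total = 69+9 = 78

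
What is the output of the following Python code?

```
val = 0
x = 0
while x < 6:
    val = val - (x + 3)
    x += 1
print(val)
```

x=0: val = 0-3 = -3
x=1: val = (-3)-4 = -7
x=2: val = (-7)-5 = -12
x=3: val = (-12)-6 = -18
x=4: val = (-18)-7 = -25
x=5: val = (-25)-8 = -33

-33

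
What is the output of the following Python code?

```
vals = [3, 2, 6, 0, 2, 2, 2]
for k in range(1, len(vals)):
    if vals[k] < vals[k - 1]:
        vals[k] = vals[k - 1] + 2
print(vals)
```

k=1: 2<3, vals[1] = 3+2 = 5 → [3, 5, 6, 0, 2, 2, 2]
k=2: 6>=5, unchanged → [3, 5, 6, 0, 2, 2, 2]
k=3: 0<6, vals[3] = 6+2 = 8 → [3, 5, 6, 8, 2, 2, 2]
k=4: 2<8, vals[4] = 8+2 = 10 → [3, 5, 6, 8, 10, 2, 2]
k=5: 2<10, vals[5] = 10+2 = 12 → [3, 5, 6, 8, 10, 12, 2]
k=6: 2<12, vals[6] = 12+2 = 14 → [3, 5, 6, 8, 10, 12, 14]

[3, 5, 6, 8, 10, 12, 14]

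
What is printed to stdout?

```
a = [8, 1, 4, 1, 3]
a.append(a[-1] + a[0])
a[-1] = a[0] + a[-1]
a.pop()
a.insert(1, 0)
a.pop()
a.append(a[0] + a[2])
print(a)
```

append a[-1]+a[0] = 3+8 = 11 → [8, 1, 4, 1, 3, 11]
a[-1] = a[0]+a[-1] = 8+11 = 19 → [8, 1, 4, 1, 3, 19]
pop() removes 19 → [8, 1, 4, 1, 3]
insert 0 at 1 → [8, 0, 1, 4, 1, 3]
pop() removes 3 → [8, 0, 1, 4, 1]
append a[0]+a[2] = 8+1 = 9 → [8, 0, 1, 4, 1, 9]

[8, 0, 1, 4, 1, 9]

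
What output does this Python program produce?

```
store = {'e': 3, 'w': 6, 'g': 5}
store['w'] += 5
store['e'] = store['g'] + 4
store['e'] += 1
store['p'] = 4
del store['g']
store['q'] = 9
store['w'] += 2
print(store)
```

store['w'] = 6+5 = 11 → {'e': 3, 'w': 11, 'g': 5}
store['e'] = store['g']+4 = 9 → {'e': 9, 'w': 11, 'g': 5}
store['e'] = 9+1 = 10 → {'e': 10, 'w': 11, 'g': 5}
store['p'] = 4 → {'e': 10, 'w': 11, 'g': 5, 'p': 4}
del 'g' → {'e': 10, 'w': 11, 'p': 4}
store['q'] = 9 → {'e': 10, 'w': 11, 'p': 4, 'q': 9}
store['w'] = 11+2 = 13 → {'e': 10, 'w': 13, 'p': 4, 'q': 9}

{'e': 10, 'w': 13, 'p': 4, 'q': 9}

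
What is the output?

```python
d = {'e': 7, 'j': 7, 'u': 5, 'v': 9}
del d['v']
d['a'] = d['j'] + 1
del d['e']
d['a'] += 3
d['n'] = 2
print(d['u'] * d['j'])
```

35

del 'v' → {'e': 7, 'j': 7, 'u': 5}
d['a'] = d['j']+1 = 8 → {'e': 7, 'j': 7, 'u': 5, 'a': 8}
del 'e' → {'j': 7, 'u': 5, 'a': 8}
d['a'] = 8+3 = 11 → {'j': 7, 'u': 5, 'a': 11}
d['n'] = 2 → {'j': 7, 'u': 5, 'a': 11, 'n': 2}
d['u']*d['j'] = 5*7 = 35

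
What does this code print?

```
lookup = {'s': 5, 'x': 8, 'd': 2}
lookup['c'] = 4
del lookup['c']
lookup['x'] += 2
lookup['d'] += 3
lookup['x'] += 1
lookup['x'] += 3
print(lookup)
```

lookup['c'] = 4 → {'s': 5, 'x': 8, 'd': 2, 'c': 4}
del 'c' → {'s': 5, 'x': 8, 'd': 2}
lookup['x'] = 8+2 = 10 → {'s': 5, 'x': 10, 'd': 2}
lookup['d'] = 2+3 = 5 → {'s': 5, 'x': 10, 'd': 5}
lookup['x'] = 10+1 = 11 → {'s': 5, 'x': 11, 'd': 5}
lookup['x'] = 11+3 = 14 → {'s': 5, 'x': 14, 'd': 5}

{'s': 5, 'x': 14, 'd': 5}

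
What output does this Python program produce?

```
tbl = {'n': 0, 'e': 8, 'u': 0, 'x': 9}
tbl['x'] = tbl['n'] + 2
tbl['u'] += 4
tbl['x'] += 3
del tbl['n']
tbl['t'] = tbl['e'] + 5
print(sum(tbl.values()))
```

tbl['x'] = tbl['n']+2 = 2 → {'n': 0, 'e': 8, 'u': 0, 'x': 2}
tbl['u'] = 0+4 = 4 → {'n': 0, 'e': 8, 'u': 4, 'x': 2}
tbl['x'] = 2+3 = 5 → {'n': 0, 'e': 8, 'u': 4, 'x': 5}
del 'n' → {'e': 8, 'u': 4, 'x': 5}
tbl['t'] = tbl['e']+5 = 13 → {'e': 8, 'u': 4, 'x': 5, 't': 13}
sum of values = 30

30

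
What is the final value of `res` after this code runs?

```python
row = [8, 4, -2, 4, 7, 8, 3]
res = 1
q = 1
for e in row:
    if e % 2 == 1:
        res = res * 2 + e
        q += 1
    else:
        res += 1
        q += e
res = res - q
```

14

e=8: not odd, res = 1+1 = 2; q=9
e=4: not odd, res = 2+1 = 3; q=13
e=-2: not odd, res = 3+1 = 4; q=11
e=4: not odd, res = 4+1 = 5; q=15
e=7: odd, res = 5*2+7 = 17; q=16
e=8: not odd, res = 17+1 = 18; q=24
e=3: odd, res = 18*2+3 = 39; q=25
res-q = 39-25 = 14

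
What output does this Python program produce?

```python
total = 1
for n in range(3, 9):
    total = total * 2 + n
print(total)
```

n=3: total = 1*2+3 = 5
n=4: total = 5*2+4 = 14
n=5: total = 14*2+5 = 33
n=6: total = 33*2+6 = 72
n=7: total = 72*2+7 = 151
n=8: total = 151*2+8 = 310

310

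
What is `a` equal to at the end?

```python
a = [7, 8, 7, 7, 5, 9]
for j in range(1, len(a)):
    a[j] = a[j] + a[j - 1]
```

[7, 15, 22, 29, 34, 43]

j=1: a[1] = 8+7 = 15 → [7, 15, 7, 7, 5, 9]
j=2: a[2] = 7+15 = 22 → [7, 15, 22, 7, 5, 9]
j=3: a[3] = 7+22 = 29 → [7, 15, 22, 29, 5, 9]
j=4: a[4] = 5+29 = 34 → [7, 15, 22, 29, 34, 9]
j=5: a[5] = 9+34 = 43 → [7, 15, 22, 29, 34, 43]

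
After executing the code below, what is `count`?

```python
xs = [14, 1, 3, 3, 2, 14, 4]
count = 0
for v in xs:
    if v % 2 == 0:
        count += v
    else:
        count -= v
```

27

v=14: even, count = 0+14 = 14
v=1: not even, count = 14-1 = 13
v=3: not even, count = 13-3 = 10
v=3: not even, count = 10-3 = 7
v=2: even, count = 7+2 = 9
v=14: even, count = 9+14 = 23
v=4: even, count = 23+4 = 27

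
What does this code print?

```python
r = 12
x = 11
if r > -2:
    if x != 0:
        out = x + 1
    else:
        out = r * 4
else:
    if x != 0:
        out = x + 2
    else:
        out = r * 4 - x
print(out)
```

r=12, x=11
r > -2 is True; x != 0 is True
→ out = x + 1 = 12

12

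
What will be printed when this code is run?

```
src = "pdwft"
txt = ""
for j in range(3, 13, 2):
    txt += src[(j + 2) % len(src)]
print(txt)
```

j=3: add src[0]='p' → 'p'
j=5: add src[2]='w' → 'pw'
j=7: add src[4]='t' → 'pwt'
j=9: add src[1]='d' → 'pwtd'
j=11: add src[3]='f' → 'pwtdf'

pwtdf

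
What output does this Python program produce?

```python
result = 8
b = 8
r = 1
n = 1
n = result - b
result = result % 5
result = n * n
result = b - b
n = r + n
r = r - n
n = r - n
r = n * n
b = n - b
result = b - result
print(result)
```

-9

n = 8-8 = 0
result = 8%5 = 3
result = 0*0 = 0
result = 8-8 = 0
n = 1+0 = 1
r = 1-1 = 0
n = 0-1 = -1
r = (-1)*(-1) = 1
b = (-1)-8 = -9
result = (-9)-0 = -9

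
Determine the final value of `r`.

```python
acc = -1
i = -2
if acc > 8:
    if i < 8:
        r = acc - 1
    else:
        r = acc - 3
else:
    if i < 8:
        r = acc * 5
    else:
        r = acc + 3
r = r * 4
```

acc=-1, i=-2
acc > 8 is False; i < 8 is True
→ r = acc * 5 = -5
r = (-5)*4 = -20

-20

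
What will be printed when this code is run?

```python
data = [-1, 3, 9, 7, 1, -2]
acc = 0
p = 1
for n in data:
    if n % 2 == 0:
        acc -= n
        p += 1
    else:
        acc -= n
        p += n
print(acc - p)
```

n=-1: not even, acc = 0-(-1) = 1; p=0
n=3: not even, acc = 1-3 = -2; p=3
n=9: not even, acc = (-2)-9 = -11; p=12
n=7: not even, acc = (-11)-7 = -18; p=19
n=1: not even, acc = (-18)-1 = -19; p=20
n=-2: even, acc = (-19)-(-2) = -17; p=21
acc-p = (-17)-21 = -38

-38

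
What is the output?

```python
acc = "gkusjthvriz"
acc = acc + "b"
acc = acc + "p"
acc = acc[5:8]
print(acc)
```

+ 'b' → 'gkusjthvrizb'
+ 'p' → 'gkusjthvrizbp'
slice [5:8] → 'thv'

thv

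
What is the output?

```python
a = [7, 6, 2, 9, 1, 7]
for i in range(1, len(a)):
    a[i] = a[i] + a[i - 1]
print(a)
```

[7, 13, 15, 24, 25, 32]

i=1: a[1] = 6+7 = 13 → [7, 13, 2, 9, 1, 7]
i=2: a[2] = 2+13 = 15 → [7, 13, 15, 9, 1, 7]
i=3: a[3] = 9+15 = 24 → [7, 13, 15, 24, 1, 7]
i=4: a[4] = 1+24 = 25 → [7, 13, 15, 24, 25, 7]
i=5: a[5] = 7+25 = 32 → [7, 13, 15, 24, 25, 32]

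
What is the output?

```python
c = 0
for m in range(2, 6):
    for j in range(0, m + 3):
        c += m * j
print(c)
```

289

m=2,j=0: c = 0+0 = 0
m=2,j=1: c = 0+2 = 2
m=2,j=2: c = 2+4 = 6
m=2,j=3: c = 6+6 = 12
m=2,j=4: c = 12+8 = 20
m=3,j=0: c = 20+0 = 20
m=3,j=1: c = 20+3 = 23
m=3,j=2: c = 23+6 = 29
m=3,j=3: c = 29+9 = 38
m=3,j=4: c = 38+12 = 50
m=3,j=5: c = 50+15 = 65
m=4,j=0: c = 65+0 = 65
m=4,j=1: c = 65+4 = 69
m=4,j=2: c = 69+8 = 77
m=4,j=3: c = 77+12 = 89
m=4,j=4: c = 89+16 = 105
m=4,j=5: c = 105+20 = 125
m=4,j=6: c = 125+24 = 149
m=5,j=0: c = 149+0 = 149
m=5,j=1: c = 149+5 = 154
m=5,j=2: c = 154+10 = 164
m=5,j=3: c = 164+15 = 179
m=5,j=4: c = 179+20 = 199
m=5,j=5: c = 199+25 = 224
m=5,j=6: c = 224+30 = 254
m=5,j=7: c = 254+35 = 289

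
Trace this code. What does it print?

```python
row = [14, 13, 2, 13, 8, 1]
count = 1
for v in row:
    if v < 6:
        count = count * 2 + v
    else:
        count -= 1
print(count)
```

-3

v=14: not <6, count = 1-1 = 0
v=13: not <6, count = 0-1 = -1
v=2: <6, count = (-1)*2+2 = 0
v=13: not <6, count = 0-1 = -1
v=8: not <6, count = (-1)-1 = -2
v=1: <6, count = (-2)*2+1 = -3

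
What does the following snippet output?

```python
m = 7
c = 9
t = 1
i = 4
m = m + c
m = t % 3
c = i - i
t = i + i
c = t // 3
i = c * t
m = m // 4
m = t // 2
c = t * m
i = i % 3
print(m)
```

m = 7+9 = 16
m = 1%3 = 1
c = 4-4 = 0
t = 4+4 = 8
c = 8//3 = 2
i = 2*8 = 16
m = 1//4 = 0
m = 8//2 = 4
c = 8*4 = 32
i = 16%3 = 1

4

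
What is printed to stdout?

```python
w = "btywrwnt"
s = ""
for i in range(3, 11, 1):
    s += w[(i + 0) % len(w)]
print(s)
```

wrwntbty

i=3: add w[3]='w' → 'w'
i=4: add w[4]='r' → 'wr'
i=5: add w[5]='w' → 'wrw'
i=6: add w[6]='n' → 'wrwn'
i=7: add w[7]='t' → 'wrwnt'
i=8: add w[0]='b' → 'wrwntb'
i=9: add w[1]='t' → 'wrwntbt'
i=10: add w[2]='y' → 'wrwntbty'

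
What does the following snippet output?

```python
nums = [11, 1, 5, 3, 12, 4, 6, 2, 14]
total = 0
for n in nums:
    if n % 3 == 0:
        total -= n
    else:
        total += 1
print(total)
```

n=11: not %3==0, total = 0+1 = 1
n=1: not %3==0, total = 1+1 = 2
n=5: not %3==0, total = 2+1 = 3
n=3: %3==0, total = 3-3 = 0
n=12: %3==0, total = 0-12 = -12
n=4: not %3==0, total = (-12)+1 = -11
n=6: %3==0, total = (-11)-6 = -17
n=2: not %3==0, total = (-17)+1 = -16
n=14: not %3==0, total = (-16)+1 = -15

-15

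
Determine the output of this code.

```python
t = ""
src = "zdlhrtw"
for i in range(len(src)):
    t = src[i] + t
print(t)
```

i=0: prepend 'z' → 'z'
i=1: prepend 'd' → 'dz'
i=2: prepend 'l' → 'ldz'
i=3: prepend 'h' → 'hldz'
i=4: prepend 'r' → 'rhldz'
i=5: prepend 't' → 'trhldz'
i=6: prepend 'w' → 'wtrhldz'

wtrhldz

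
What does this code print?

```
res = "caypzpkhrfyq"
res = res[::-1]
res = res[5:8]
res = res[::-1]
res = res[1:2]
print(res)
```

p

reverse → 'qyfrhkpzpyac'
slice [5:8] → 'kpz'
reverse → 'zpk'
slice [1:2] → 'p'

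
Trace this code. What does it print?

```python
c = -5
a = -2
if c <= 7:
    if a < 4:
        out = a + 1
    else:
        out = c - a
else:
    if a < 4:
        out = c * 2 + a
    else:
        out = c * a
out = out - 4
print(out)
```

-5

c=-5, a=-2
c <= 7 is True; a < 4 is True
→ out = a + 1 = -1
out = (-1)-4 = -5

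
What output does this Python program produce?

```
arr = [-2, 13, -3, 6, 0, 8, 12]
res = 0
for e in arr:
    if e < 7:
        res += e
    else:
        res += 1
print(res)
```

4

e=-2: <7, res = 0+(-2) = -2
e=13: not <7, res = (-2)+1 = -1
e=-3: <7, res = (-1)+(-3) = -4
e=6: <7, res = (-4)+6 = 2
e=0: <7, res = 2+0 = 2
e=8: not <7, res = 2+1 = 3
e=12: not <7, res = 3+1 = 4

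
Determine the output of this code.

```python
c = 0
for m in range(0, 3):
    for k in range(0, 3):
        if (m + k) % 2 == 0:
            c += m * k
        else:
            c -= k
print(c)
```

m=0,k=0: even sum, c = 0+0 = 0
m=0,k=1: odd sum, c = 0-1 = -1
m=0,k=2: even sum, c = (-1)+0 = -1
m=1,k=0: odd sum, c = (-1)-0 = -1
m=1,k=1: even sum, c = (-1)+1 = 0
m=1,k=2: odd sum, c = 0-2 = -2
m=2,k=0: even sum, c = (-2)+0 = -2
m=2,k=1: odd sum, c = (-2)-1 = -3
m=2,k=2: even sum, c = (-3)+4 = 1

1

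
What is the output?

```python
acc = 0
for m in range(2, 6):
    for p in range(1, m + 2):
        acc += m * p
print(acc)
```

m=2,p=1: acc = 0+2 = 2
m=2,p=2: acc = 2+4 = 6
m=2,p=3: acc = 6+6 = 12
m=3,p=1: acc = 12+3 = 15
m=3,p=2: acc = 15+6 = 21
m=3,p=3: acc = 21+9 = 30
m=3,p=4: acc = 30+12 = 42
m=4,p=1: acc = 42+4 = 46
m=4,p=2: acc = 46+8 = 54
m=4,p=3: acc = 54+12 = 66
m=4,p=4: acc = 66+16 = 82
m=4,p=5: acc = 82+20 = 102
m=5,p=1: acc = 102+5 = 107
m=5,p=2: acc = 107+10 = 117
m=5,p=3: acc = 117+15 = 132
m=5,p=4: acc = 132+20 = 152
m=5,p=5: acc = 152+25 = 177
m=5,p=6: acc = 177+30 = 207

207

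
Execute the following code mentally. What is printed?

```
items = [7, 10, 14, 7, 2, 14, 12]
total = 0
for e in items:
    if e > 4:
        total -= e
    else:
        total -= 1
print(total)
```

-65

e=7: >4, total = 0-7 = -7
e=10: >4, total = (-7)-10 = -17
e=14: >4, total = (-17)-14 = -31
e=7: >4, total = (-31)-7 = -38
e=2: not >4, total = (-38)-1 = -39
e=14: >4, total = (-39)-14 = -53
e=12: >4, total = (-53)-12 = -65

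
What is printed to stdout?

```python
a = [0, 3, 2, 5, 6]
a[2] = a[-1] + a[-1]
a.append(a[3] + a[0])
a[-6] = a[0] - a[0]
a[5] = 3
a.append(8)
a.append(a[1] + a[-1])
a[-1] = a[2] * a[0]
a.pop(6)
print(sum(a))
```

a[2] = a[-1]+a[-1] = 6+6 = 12 → [0, 3, 12, 5, 6]
append a[3]+a[0] = 5+0 = 5 → [0, 3, 12, 5, 6, 5]
a[-6] = a[0]-a[0] = 0-0 = 0 → [0, 3, 12, 5, 6, 5]
a[5] = 3 → [0, 3, 12, 5, 6, 3]
append 8 → [0, 3, 12, 5, 6, 3, 8]
append a[1]+a[-1] = 3+8 = 11 → [0, 3, 12, 5, 6, 3, 8, 11]
a[-1] = a[2]*a[0] = 12*0 = 0 → [0, 3, 12, 5, 6, 3, 8, 0]
pop(6) removes 8 → [0, 3, 12, 5, 6, 3, 0]
sum = 29

29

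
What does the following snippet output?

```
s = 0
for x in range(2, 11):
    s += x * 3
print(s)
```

162

x=2: s = 0+2*3 = 6
x=3: s = 6+3*3 = 15
x=4: s = 15+4*3 = 27
x=5: s = 27+5*3 = 42
x=6: s = 42+6*3 = 60
x=7: s = 60+7*3 = 81
x=8: s = 81+8*3 = 105
x=9: s = 105+9*3 = 132
x=10: s = 132+10*3 = 162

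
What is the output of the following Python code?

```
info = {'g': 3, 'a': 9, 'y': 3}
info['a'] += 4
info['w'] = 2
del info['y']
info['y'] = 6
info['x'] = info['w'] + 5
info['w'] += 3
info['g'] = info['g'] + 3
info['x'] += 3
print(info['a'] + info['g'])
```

19

info['a'] = 9+4 = 13 → {'g': 3, 'a': 13, 'y': 3}
info['w'] = 2 → {'g': 3, 'a': 13, 'y': 3, 'w': 2}
del 'y' → {'g': 3, 'a': 13, 'w': 2}
info['y'] = 6 → {'g': 3, 'a': 13, 'w': 2, 'y': 6}
info['x'] = info['w']+5 = 7 → {'g': 3, 'a': 13, 'w': 2, 'y': 6, 'x': 7}
info['w'] = 2+3 = 5 → {'g': 3, 'a': 13, 'w': 5, 'y': 6, 'x': 7}
info['g'] = info['g']+3 = 6 → {'g': 6, 'a': 13, 'w': 5, 'y': 6, 'x': 7}
info['x'] = 7+3 = 10 → {'g': 6, 'a': 13, 'w': 5, 'y': 6, 'x': 10}
info['a']+info['g'] = 13+6 = 19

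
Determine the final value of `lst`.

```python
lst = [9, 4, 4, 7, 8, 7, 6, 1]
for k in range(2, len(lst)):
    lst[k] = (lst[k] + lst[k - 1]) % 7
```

k=2: lst[2] = (4+4)%7 = 1 → [9, 4, 1, 7, 8, 7, 6, 1]
k=3: lst[3] = (7+1)%7 = 1 → [9, 4, 1, 1, 8, 7, 6, 1]
k=4: lst[4] = (8+1)%7 = 2 → [9, 4, 1, 1, 2, 7, 6, 1]
k=5: lst[5] = (7+2)%7 = 2 → [9, 4, 1, 1, 2, 2, 6, 1]
k=6: lst[6] = (6+2)%7 = 1 → [9, 4, 1, 1, 2, 2, 1, 1]
k=7: lst[7] = (1+1)%7 = 2 → [9, 4, 1, 1, 2, 2, 1, 2]

[9, 4, 1, 1, 2, 2, 1, 2]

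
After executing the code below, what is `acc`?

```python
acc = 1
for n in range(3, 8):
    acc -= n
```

n=3: acc = 1-3 = -2
n=4: acc = (-2)-4 = -6
n=5: acc = (-6)-5 = -11
n=6: acc = (-11)-6 = -17
n=7: acc = (-17)-7 = -24

-24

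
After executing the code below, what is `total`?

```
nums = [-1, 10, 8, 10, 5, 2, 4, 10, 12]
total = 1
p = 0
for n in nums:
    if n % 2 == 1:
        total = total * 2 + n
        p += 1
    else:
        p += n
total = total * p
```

n=-1: odd, total = 1*2+(-1) = 1; p=1
n=10: not odd; p=11
n=8: not odd; p=19
n=10: not odd; p=29
n=5: odd, total = 1*2+5 = 7; p=30
n=2: not odd; p=32
n=4: not odd; p=36
n=10: not odd; p=46
n=12: not odd; p=58
total*p = 7*58 = 406

406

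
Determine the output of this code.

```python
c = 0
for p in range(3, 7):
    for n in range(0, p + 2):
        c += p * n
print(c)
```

363

p=3,n=0: c = 0+0 = 0
p=3,n=1: c = 0+3 = 3
p=3,n=2: c = 3+6 = 9
p=3,n=3: c = 9+9 = 18
p=3,n=4: c = 18+12 = 30
p=4,n=0: c = 30+0 = 30
p=4,n=1: c = 30+4 = 34
p=4,n=2: c = 34+8 = 42
p=4,n=3: c = 42+12 = 54
p=4,n=4: c = 54+16 = 70
p=4,n=5: c = 70+20 = 90
p=5,n=0: c = 90+0 = 90
p=5,n=1: c = 90+5 = 95
p=5,n=2: c = 95+10 = 105
p=5,n=3: c = 105+15 = 120
p=5,n=4: c = 120+20 = 140
p=5,n=5: c = 140+25 = 165
p=5,n=6: c = 165+30 = 195
p=6,n=0: c = 195+0 = 195
p=6,n=1: c = 195+6 = 201
p=6,n=2: c = 201+12 = 213
p=6,n=3: c = 213+18 = 231
p=6,n=4: c = 231+24 = 255
p=6,n=5: c = 255+30 = 285
p=6,n=6: c = 285+36 = 321
p=6,n=7: c = 321+42 = 363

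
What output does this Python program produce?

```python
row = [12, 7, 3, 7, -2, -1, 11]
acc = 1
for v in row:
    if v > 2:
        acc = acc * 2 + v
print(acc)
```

v=12: >2, acc = 1*2+12 = 14
v=7: >2, acc = 14*2+7 = 35
v=3: >2, acc = 35*2+3 = 73
v=7: >2, acc = 73*2+7 = 153
v=-2: not >2
v=-1: not >2
v=11: >2, acc = 153*2+11 = 317

317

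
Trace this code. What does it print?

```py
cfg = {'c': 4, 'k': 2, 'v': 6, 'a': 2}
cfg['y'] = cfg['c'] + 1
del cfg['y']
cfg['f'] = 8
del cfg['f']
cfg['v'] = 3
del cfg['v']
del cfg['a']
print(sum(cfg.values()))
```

cfg['y'] = cfg['c']+1 = 5 → {'c': 4, 'k': 2, 'v': 6, 'a': 2, 'y': 5}
del 'y' → {'c': 4, 'k': 2, 'v': 6, 'a': 2}
cfg['f'] = 8 → {'c': 4, 'k': 2, 'v': 6, 'a': 2, 'f': 8}
del 'f' → {'c': 4, 'k': 2, 'v': 6, 'a': 2}
cfg['v'] = 3 → {'c': 4, 'k': 2, 'v': 3, 'a': 2}
del 'v' → {'c': 4, 'k': 2, 'a': 2}
del 'a' → {'c': 4, 'k': 2}
sum of values = 6

6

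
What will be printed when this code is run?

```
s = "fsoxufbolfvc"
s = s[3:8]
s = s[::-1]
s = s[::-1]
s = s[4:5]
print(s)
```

o

slice [3:8] → 'xufbo'
reverse → 'obfux'
reverse → 'xufbo'
slice [4:5] → 'o'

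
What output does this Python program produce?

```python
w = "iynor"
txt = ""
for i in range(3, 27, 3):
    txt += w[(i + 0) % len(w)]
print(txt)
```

oyrnioyr

i=3: add w[3]='o' → 'o'
i=6: add w[1]='y' → 'oy'
i=9: add w[4]='r' → 'oyr'
i=12: add w[2]='n' → 'oyrn'
i=15: add w[0]='i' → 'oyrni'
i=18: add w[3]='o' → 'oyrnio'
i=21: add w[1]='y' → 'oyrnioy'
i=24: add w[4]='r' → 'oyrnioyr'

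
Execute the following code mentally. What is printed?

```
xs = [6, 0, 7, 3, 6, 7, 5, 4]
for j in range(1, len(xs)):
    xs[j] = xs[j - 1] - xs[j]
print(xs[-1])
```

j=1: xs[1] = 6-0 = 6 → [6, 6, 7, 3, 6, 7, 5, 4]
j=2: xs[2] = 6-7 = -1 → [6, 6, -1, 3, 6, 7, 5, 4]
j=3: xs[3] = (-1)-3 = -4 → [6, 6, -1, -4, 6, 7, 5, 4]
j=4: xs[4] = (-4)-6 = -10 → [6, 6, -1, -4, -10, 7, 5, 4]
j=5: xs[5] = (-10)-7 = -17 → [6, 6, -1, -4, -10, -17, 5, 4]
j=6: xs[6] = (-17)-5 = -22 → [6, 6, -1, -4, -10, -17, -22, 4]
j=7: xs[7] = (-22)-4 = -26 → [6, 6, -1, -4, -10, -17, -22, -26]

-26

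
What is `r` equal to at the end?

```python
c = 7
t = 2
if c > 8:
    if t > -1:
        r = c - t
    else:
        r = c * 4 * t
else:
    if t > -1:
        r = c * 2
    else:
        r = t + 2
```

c=7, t=2
c > 8 is False; t > -1 is True
→ r = c * 2 = 14

14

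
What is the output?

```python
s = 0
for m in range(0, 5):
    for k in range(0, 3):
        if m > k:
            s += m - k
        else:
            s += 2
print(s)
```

m=0,k=0: not 0>0, s = 0+2 = 2
m=0,k=1: not 0>1, s = 2+2 = 4
m=0,k=2: not 0>2, s = 4+2 = 6
m=1,k=0: 1>0, s = 6+1 = 7
m=1,k=1: not 1>1, s = 7+2 = 9
m=1,k=2: not 1>2, s = 9+2 = 11
m=2,k=0: 2>0, s = 11+2 = 13
m=2,k=1: 2>1, s = 13+1 = 14
m=2,k=2: not 2>2, s = 14+2 = 16
m=3,k=0: 3>0, s = 16+3 = 19
m=3,k=1: 3>1, s = 19+2 = 21
m=3,k=2: 3>2, s = 21+1 = 22
m=4,k=0: 4>0, s = 22+4 = 26
m=4,k=1: 4>1, s = 26+3 = 29
m=4,k=2: 4>2, s = 29+2 = 31

31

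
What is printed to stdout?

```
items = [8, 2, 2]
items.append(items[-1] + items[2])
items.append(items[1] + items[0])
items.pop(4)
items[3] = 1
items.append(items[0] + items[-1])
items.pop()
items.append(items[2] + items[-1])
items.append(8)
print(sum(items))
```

24

append items[-1]+items[2] = 2+2 = 4 → [8, 2, 2, 4]
append items[1]+items[0] = 2+8 = 10 → [8, 2, 2, 4, 10]
pop(4) removes 10 → [8, 2, 2, 4]
items[3] = 1 → [8, 2, 2, 1]
append items[0]+items[-1] = 8+1 = 9 → [8, 2, 2, 1, 9]
pop() removes 9 → [8, 2, 2, 1]
append items[2]+items[-1] = 2+1 = 3 → [8, 2, 2, 1, 3]
append 8 → [8, 2, 2, 1, 3, 8]
sum = 24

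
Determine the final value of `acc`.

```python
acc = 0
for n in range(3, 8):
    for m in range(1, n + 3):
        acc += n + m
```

n=3,m=1: acc = 0+4 = 4
n=3,m=2: acc = 4+5 = 9
n=3,m=3: acc = 9+6 = 15
n=3,m=4: acc = 15+7 = 22
n=3,m=5: acc = 22+8 = 30
n=4,m=1: acc = 30+5 = 35
n=4,m=2: acc = 35+6 = 41
n=4,m=3: acc = 41+7 = 48
n=4,m=4: acc = 48+8 = 56
n=4,m=5: acc = 56+9 = 65
n=4,m=6: acc = 65+10 = 75
n=5,m=1: acc = 75+6 = 81
n=5,m=2: acc = 81+7 = 88
n=5,m=3: acc = 88+8 = 96
n=5,m=4: acc = 96+9 = 105
n=5,m=5: acc = 105+10 = 115
n=5,m=6: acc = 115+11 = 126
n=5,m=7: acc = 126+12 = 138
n=6,m=1: acc = 138+7 = 145
n=6,m=2: acc = 145+8 = 153
n=6,m=3: acc = 153+9 = 162
n=6,m=4: acc = 162+10 = 172
n=6,m=5: acc = 172+11 = 183
n=6,m=6: acc = 183+12 = 195
n=6,m=7: acc = 195+13 = 208
n=6,m=8: acc = 208+14 = 222
n=7,m=1: acc = 222+8 = 230
n=7,m=2: acc = 230+9 = 239
n=7,m=3: acc = 239+10 = 249
n=7,m=4: acc = 249+11 = 260
n=7,m=5: acc = 260+12 = 272
n=7,m=6: acc = 272+13 = 285
n=7,m=7: acc = 285+14 = 299
n=7,m=8: acc = 299+15 = 314
n=7,m=9: acc = 314+16 = 330

330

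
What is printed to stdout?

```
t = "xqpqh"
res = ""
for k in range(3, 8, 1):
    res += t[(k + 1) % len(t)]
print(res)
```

hxqpq

k=3: add t[4]='h' → 'h'
k=4: add t[0]='x' → 'hx'
k=5: add t[1]='q' → 'hxq'
k=6: add t[2]='p' → 'hxqp'
k=7: add t[3]='q' → 'hxqpq'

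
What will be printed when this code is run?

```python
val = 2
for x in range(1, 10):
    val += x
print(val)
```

x=1: val = 2+1 = 3
x=2: val = 3+2 = 5
x=3: val = 5+3 = 8
x=4: val = 8+4 = 12
x=5: val = 12+5 = 17
x=6: val = 17+6 = 23
x=7: val = 23+7 = 30
x=8: val = 30+8 = 38
x=9: val = 38+9 = 47

47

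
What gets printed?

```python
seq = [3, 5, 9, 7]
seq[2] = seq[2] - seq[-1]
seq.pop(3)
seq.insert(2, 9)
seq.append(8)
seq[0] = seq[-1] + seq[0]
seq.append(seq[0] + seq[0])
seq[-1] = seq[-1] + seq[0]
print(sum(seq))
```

seq[2] = seq[2]-seq[-1] = 9-7 = 2 → [3, 5, 2, 7]
pop(3) removes 7 → [3, 5, 2]
insert 9 at 2 → [3, 5, 9, 2]
append 8 → [3, 5, 9, 2, 8]
seq[0] = seq[-1]+seq[0] = 8+3 = 11 → [11, 5, 9, 2, 8]
append seq[0]+seq[0] = 11+11 = 22 → [11, 5, 9, 2, 8, 22]
seq[-1] = seq[-1]+seq[0] = 22+11 = 33 → [11, 5, 9, 2, 8, 33]
sum = 68

68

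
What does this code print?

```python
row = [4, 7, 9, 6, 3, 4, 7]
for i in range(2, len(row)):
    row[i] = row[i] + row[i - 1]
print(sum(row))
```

139

i=2: row[2] = 9+7 = 16 → [4, 7, 16, 6, 3, 4, 7]
i=3: row[3] = 6+16 = 22 → [4, 7, 16, 22, 3, 4, 7]
i=4: row[4] = 3+22 = 25 → [4, 7, 16, 22, 25, 4, 7]
i=5: row[5] = 4+25 = 29 → [4, 7, 16, 22, 25, 29, 7]
i=6: row[6] = 7+29 = 36 → [4, 7, 16, 22, 25, 29, 36]
sum = 139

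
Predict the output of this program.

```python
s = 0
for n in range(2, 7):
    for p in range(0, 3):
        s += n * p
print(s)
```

60

n=2,p=0: s = 0+0 = 0
n=2,p=1: s = 0+2 = 2
n=2,p=2: s = 2+4 = 6
n=3,p=0: s = 6+0 = 6
n=3,p=1: s = 6+3 = 9
n=3,p=2: s = 9+6 = 15
n=4,p=0: s = 15+0 = 15
n=4,p=1: s = 15+4 = 19
n=4,p=2: s = 19+8 = 27
n=5,p=0: s = 27+0 = 27
n=5,p=1: s = 27+5 = 32
n=5,p=2: s = 32+10 = 42
n=6,p=0: s = 42+0 = 42
n=6,p=1: s = 42+6 = 48
n=6,p=2: s = 48+12 = 60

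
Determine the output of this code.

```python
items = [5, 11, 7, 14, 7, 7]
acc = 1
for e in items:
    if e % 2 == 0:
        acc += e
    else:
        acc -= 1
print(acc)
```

10

e=5: not even, acc = 1-1 = 0
e=11: not even, acc = 0-1 = -1
e=7: not even, acc = (-1)-1 = -2
e=14: even, acc = (-2)+14 = 12
e=7: not even, acc = 12-1 = 11
e=7: not even, acc = 11-1 = 10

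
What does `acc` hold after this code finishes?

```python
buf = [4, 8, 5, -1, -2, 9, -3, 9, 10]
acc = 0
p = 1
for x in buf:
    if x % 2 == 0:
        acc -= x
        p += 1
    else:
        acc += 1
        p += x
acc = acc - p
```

x=4: even, acc = 0-4 = -4; p=2
x=8: even, acc = (-4)-8 = -12; p=3
x=5: not even, acc = (-12)+1 = -11; p=8
x=-1: not even, acc = (-11)+1 = -10; p=7
x=-2: even, acc = (-10)-(-2) = -8; p=8
x=9: not even, acc = (-8)+1 = -7; p=17
x=-3: not even, acc = (-7)+1 = -6; p=14
x=9: not even, acc = (-6)+1 = -5; p=23
x=10: even, acc = (-5)-10 = -15; p=24
acc-p = (-15)-24 = -39

-39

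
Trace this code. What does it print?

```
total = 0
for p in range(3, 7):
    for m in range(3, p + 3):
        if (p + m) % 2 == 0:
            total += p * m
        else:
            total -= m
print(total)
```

210

p=3,m=3: even sum, total = 0+9 = 9
p=3,m=4: odd sum, total = 9-4 = 5
p=3,m=5: even sum, total = 5+15 = 20
p=4,m=3: odd sum, total = 20-3 = 17
p=4,m=4: even sum, total = 17+16 = 33
p=4,m=5: odd sum, total = 33-5 = 28
p=4,m=6: even sum, total = 28+24 = 52
p=5,m=3: even sum, total = 52+15 = 67
p=5,m=4: odd sum, total = 67-4 = 63
p=5,m=5: even sum, total = 63+25 = 88
p=5,m=6: odd sum, total = 88-6 = 82
p=5,m=7: even sum, total = 82+35 = 117
p=6,m=3: odd sum, total = 117-3 = 114
p=6,m=4: even sum, total = 114+24 = 138
p=6,m=5: odd sum, total = 138-5 = 133
p=6,m=6: even sum, total = 133+36 = 169
p=6,m=7: odd sum, total = 169-7 = 162
p=6,m=8: even sum, total = 162+48 = 210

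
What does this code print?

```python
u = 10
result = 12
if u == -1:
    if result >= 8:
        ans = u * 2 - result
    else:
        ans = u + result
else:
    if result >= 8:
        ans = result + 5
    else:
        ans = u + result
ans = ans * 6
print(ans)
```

102

u=10, result=12
u == -1 is False; result >= 8 is True
→ ans = result + 5 = 17
ans = 17*6 = 102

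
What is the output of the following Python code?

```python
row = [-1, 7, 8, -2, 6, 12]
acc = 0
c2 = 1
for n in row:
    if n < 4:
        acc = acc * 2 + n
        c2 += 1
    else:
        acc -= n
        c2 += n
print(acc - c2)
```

-88

n=-1: <4, acc = 0*2+(-1) = -1; c2=2
n=7: not <4, acc = (-1)-7 = -8; c2=9
n=8: not <4, acc = (-8)-8 = -16; c2=17
n=-2: <4, acc = (-16)*2+(-2) = -34; c2=18
n=6: not <4, acc = (-34)-6 = -40; c2=24
n=12: not <4, acc = (-40)-12 = -52; c2=36
acc-c2 = (-52)-36 = -88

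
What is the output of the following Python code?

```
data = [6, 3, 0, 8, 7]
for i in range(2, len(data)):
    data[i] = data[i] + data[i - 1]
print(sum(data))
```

i=2: data[2] = 0+3 = 3 → [6, 3, 3, 8, 7]
i=3: data[3] = 8+3 = 11 → [6, 3, 3, 11, 7]
i=4: data[4] = 7+11 = 18 → [6, 3, 3, 11, 18]
sum = 41

41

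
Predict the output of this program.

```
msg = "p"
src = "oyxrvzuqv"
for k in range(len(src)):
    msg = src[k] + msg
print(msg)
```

k=0: prepend 'o' → 'op'
k=1: prepend 'y' → 'yop'
k=2: prepend 'x' → 'xyop'
k=3: prepend 'r' → 'rxyop'
k=4: prepend 'v' → 'vrxyop'
k=5: prepend 'z' → 'zvrxyop'
k=6: prepend 'u' → 'uzvrxyop'
k=7: prepend 'q' → 'quzvrxyop'
k=8: prepend 'v' → 'vquzvrxyop'

vquzvrxyop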